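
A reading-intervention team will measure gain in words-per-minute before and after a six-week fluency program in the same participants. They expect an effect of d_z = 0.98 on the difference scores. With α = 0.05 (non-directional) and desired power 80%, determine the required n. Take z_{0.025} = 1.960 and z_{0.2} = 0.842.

For a paired (one-sample on differences) test: n = ((z_{α/2} + z_β) / d)².
z_{α/2} + z_β = 1.960 + 0.842 = 2.802.
n = (2.802 / 0.98)² = 2.859² = 8.17.
Round up.

n = 9 pairs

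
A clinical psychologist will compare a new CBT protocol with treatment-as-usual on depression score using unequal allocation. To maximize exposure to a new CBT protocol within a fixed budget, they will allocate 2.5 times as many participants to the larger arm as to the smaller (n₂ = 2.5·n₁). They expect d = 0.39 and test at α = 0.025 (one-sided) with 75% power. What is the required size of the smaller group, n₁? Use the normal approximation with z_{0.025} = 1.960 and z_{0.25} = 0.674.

With allocation ratio k = n₂/n₁ = 2.5, Var(x̄₁−x̄₂) = σ²(1/n₁ + 1/(k·n₁)) = σ²·(k+1)/(k·n₁).
So n₁ = (1 + 1/k)·((z_{α} + z_β)/d)² = 1.400 × (2.634/0.39)².
n₁ = 1.400 × 45.61 = 63.9.
Round up: n₁ = 64, giving n₂ = 2.5 × 64 = 160.

n₁ = 64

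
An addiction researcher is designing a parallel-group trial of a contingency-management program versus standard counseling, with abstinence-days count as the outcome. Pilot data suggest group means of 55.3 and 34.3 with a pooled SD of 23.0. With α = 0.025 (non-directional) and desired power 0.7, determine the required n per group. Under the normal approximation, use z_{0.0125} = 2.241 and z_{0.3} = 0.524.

Cohen's d = |M₁ − M₂| / SD_pooled = |55.3 − 34.3| / 23.0 = 21.0 / 23.0 = 0.913.
For two independent groups with equal n: n = 2·((z_{α/2} + z_β) / d)².
z_{α/2} + z_β = 2.241 + 0.524 = 2.765.
n = 2 × (2.765 / 0.913)² = 2 × 3.028² = 2 × 9.17 = 18.3.
Round up to the next whole participant.

n = 19 per group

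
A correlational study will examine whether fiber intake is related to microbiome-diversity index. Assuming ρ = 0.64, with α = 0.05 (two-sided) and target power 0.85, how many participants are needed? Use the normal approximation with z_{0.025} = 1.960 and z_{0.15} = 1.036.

Fisher's z: C = ½·ln((1+r)/(1−r)) = ½·ln(4.5556) = 0.7582.
n = ((z_{α/2} + z_β)/C)² + 3.
(1.960 + 1.036) / 0.7582 = 2.996 / 0.7582 = 3.951.
n = 3.951² + 3 = 15.61 + 3 = 18.6.
Round up.

n = 19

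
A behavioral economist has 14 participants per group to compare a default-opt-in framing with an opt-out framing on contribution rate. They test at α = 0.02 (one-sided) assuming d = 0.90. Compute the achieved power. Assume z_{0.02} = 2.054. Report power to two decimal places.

power ≈ 0.63

For two equal groups, power = Φ(d·√(n/2) − z_{α}).
d·√(n/2) = 0.90 × √(14/2) = 0.90 × 2.646 = 2.381.
z_β = 2.381 − 2.054 = 0.327.
Power = Φ(0.327) = 0.628.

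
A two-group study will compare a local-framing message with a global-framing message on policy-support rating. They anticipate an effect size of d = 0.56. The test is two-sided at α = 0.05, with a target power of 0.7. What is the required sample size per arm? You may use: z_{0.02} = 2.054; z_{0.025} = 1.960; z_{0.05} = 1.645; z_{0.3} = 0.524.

n = 40 per group

For two independent groups with equal n: n = 2·((z_{α/2} + z_β) / d)².
z_{α/2} + z_β = 1.960 + 0.524 = 2.484.
n = 2 × (2.484 / 0.56)² = 2 × 4.436² = 2 × 19.68 = 39.4.
Round up to the next whole participant.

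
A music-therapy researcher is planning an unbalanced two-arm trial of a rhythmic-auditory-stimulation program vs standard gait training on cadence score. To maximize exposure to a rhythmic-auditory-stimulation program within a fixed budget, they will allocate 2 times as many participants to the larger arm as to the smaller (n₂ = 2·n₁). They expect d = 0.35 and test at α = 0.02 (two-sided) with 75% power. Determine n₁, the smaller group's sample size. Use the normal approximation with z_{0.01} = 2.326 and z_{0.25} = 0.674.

With allocation ratio k = n₂/n₁ = 2, Var(x̄₁−x̄₂) = σ²(1/n₁ + 1/(k·n₁)) = σ²·(k+1)/(k·n₁).
So n₁ = (1 + 1/k)·((z_{α/2} + z_β)/d)² = 1.500 × (3.000/0.35)².
n₁ = 1.500 × 73.47 = 110.2.
Round up: n₁ = 111, giving n₂ = 2 × 111 = 222.

n₁ = 111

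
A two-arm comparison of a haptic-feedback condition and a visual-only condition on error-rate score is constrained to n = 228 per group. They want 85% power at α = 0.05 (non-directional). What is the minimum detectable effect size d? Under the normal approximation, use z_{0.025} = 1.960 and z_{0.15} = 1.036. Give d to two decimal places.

d_min ≈ 0.28

For two independent groups of n = 228 each: d_min = (z_{α/2} + z_β)·√(2/n).
z-sum = 1.960 + 1.036 = 2.996.
d_min = 2.996 × √(2/228) = 2.996 × 0.0937 = 0.281.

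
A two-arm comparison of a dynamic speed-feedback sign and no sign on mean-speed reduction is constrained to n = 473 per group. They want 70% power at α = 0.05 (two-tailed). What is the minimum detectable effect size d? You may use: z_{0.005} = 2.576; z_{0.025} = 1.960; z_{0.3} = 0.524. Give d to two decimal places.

For two independent groups of n = 473 each: d_min = (z_{α/2} + z_β)·√(2/n).
z-sum = 1.960 + 0.524 = 2.484.
d_min = 2.484 × √(2/473) = 2.484 × 0.0650 = 0.162.

d_min ≈ 0.16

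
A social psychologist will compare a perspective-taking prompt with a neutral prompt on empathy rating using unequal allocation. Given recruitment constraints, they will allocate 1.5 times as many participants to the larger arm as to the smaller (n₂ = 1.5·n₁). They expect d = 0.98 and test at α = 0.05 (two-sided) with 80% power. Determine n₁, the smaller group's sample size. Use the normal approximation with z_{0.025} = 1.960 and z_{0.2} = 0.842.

n₁ = 14

With allocation ratio k = n₂/n₁ = 1.5, Var(x̄₁−x̄₂) = σ²(1/n₁ + 1/(k·n₁)) = σ²·(k+1)/(k·n₁).
So n₁ = (1 + 1/k)·((z_{α/2} + z_β)/d)² = 1.667 × (2.802/0.98)².
n₁ = 1.667 × 8.17 = 13.6.
Round up: n₁ = 14, giving n₂ = 1.5 × 14 = 21.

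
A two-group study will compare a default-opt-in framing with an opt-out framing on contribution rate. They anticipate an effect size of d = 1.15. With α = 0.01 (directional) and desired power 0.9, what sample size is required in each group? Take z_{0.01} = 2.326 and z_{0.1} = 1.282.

n = 20 per group

For two independent groups with equal n: n = 2·((z_{α} + z_β) / d)².
z_{α} + z_β = 2.326 + 1.282 = 3.608.
n = 2 × (3.608 / 1.15)² = 2 × 3.137² = 2 × 9.84 = 19.7.
Round up to the next whole participant.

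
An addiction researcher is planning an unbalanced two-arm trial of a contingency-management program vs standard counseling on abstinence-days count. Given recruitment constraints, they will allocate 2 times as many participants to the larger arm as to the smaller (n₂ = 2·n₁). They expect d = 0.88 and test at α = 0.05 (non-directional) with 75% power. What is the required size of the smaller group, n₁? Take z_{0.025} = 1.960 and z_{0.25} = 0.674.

n₁ = 14

With allocation ratio k = n₂/n₁ = 2, Var(x̄₁−x̄₂) = σ²(1/n₁ + 1/(k·n₁)) = σ²·(k+1)/(k·n₁).
So n₁ = (1 + 1/k)·((z_{α/2} + z_β)/d)² = 1.500 × (2.634/0.88)².
n₁ = 1.500 × 8.96 = 13.4.
Round up: n₁ = 14, giving n₂ = 2 × 14 = 28.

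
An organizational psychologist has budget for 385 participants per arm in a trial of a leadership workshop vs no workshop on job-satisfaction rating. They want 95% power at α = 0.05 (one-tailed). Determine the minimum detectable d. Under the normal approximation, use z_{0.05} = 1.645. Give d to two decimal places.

d_min ≈ 0.24

For two independent groups of n = 385 each: d_min = (z_{α} + z_β)·√(2/n).
z-sum = 1.645 + 1.645 = 3.290.
d_min = 3.290 × √(2/385) = 3.290 × 0.0721 = 0.237.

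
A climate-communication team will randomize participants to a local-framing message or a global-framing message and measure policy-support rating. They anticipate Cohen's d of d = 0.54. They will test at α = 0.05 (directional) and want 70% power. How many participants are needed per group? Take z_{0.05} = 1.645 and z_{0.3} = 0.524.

n = 33 per group

For two independent groups with equal n: n = 2·((z_{α} + z_β) / d)².
z_{α} + z_β = 1.645 + 0.524 = 2.169.
n = 2 × (2.169 / 0.54)² = 2 × 4.017² = 2 × 16.13 = 32.3.
Round up to the next whole participant.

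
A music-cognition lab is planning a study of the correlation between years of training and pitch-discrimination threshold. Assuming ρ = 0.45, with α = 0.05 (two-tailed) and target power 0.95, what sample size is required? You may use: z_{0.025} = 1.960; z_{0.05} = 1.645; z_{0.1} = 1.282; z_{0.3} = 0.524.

n = 59

Fisher's z: C = ½·ln((1+r)/(1−r)) = ½·ln(2.6364) = 0.4847.
n = ((z_{α/2} + z_β)/C)² + 3.
(1.960 + 1.645) / 0.4847 = 3.605 / 0.4847 = 7.438.
n = 7.438² + 3 = 55.32 + 3 = 58.3.
Round up.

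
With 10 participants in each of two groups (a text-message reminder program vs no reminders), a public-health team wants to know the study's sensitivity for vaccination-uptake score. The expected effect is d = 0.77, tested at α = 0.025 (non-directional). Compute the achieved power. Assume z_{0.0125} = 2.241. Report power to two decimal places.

For two equal groups, power = Φ(d·√(n/2) − z_{α/2}).
d·√(n/2) = 0.77 × √(10/2) = 0.77 × 2.236 = 1.722.
z_β = 1.722 − 2.241 = -0.519.
Power = Φ(-0.519) = 0.302.

power ≈ 0.30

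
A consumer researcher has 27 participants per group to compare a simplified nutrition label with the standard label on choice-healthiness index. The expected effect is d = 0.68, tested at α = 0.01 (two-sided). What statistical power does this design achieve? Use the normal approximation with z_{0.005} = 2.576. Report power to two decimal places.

power ≈ 0.47

For two equal groups, power = Φ(d·√(n/2) − z_{α/2}).
d·√(n/2) = 0.68 × √(27/2) = 0.68 × 3.674 = 2.498.
z_β = 2.498 − 2.576 = -0.078.
Power = Φ(-0.078) = 0.469.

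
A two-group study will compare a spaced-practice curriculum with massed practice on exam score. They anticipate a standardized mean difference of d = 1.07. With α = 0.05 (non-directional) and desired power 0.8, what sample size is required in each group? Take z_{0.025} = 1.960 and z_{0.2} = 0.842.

For two independent groups with equal n: n = 2·((z_{α/2} + z_β) / d)².
z_{α/2} + z_β = 1.960 + 0.842 = 2.802.
n = 2 × (2.802 / 1.07)² = 2 × 2.619² = 2 × 6.86 = 13.7.
Round up to the next whole participant.

n = 14 per group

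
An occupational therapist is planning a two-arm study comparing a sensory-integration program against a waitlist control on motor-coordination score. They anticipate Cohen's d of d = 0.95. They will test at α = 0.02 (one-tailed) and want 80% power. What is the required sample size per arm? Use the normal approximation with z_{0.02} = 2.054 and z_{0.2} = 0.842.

n = 19 per group

For two independent groups with equal n: n = 2·((z_{α} + z_β) / d)².
z_{α} + z_β = 2.054 + 0.842 = 2.896.
n = 2 × (2.896 / 0.95)² = 2 × 3.048² = 2 × 9.29 = 18.6.
Round up to the next whole participant.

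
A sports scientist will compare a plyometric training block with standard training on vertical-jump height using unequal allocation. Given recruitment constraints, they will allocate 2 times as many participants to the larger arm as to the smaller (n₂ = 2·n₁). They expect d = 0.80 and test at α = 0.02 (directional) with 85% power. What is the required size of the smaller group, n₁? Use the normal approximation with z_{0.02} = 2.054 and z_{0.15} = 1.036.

n₁ = 23

With allocation ratio k = n₂/n₁ = 2, Var(x̄₁−x̄₂) = σ²(1/n₁ + 1/(k·n₁)) = σ²·(k+1)/(k·n₁).
So n₁ = (1 + 1/k)·((z_{α} + z_β)/d)² = 1.500 × (3.090/0.80)².
n₁ = 1.500 × 14.92 = 22.4.
Round up: n₁ = 23, giving n₂ = 2 × 23 = 46.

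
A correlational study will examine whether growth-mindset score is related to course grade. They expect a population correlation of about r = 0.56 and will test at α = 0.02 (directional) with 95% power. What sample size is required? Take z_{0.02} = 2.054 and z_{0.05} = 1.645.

n = 38

Fisher's z: C = ½·ln((1+r)/(1−r)) = ½·ln(3.5455) = 0.6328.
n = ((z_{α} + z_β)/C)² + 3.
(2.054 + 1.645) / 0.6328 = 3.699 / 0.6328 = 5.845.
n = 5.845² + 3 = 34.17 + 3 = 37.2.
Round up.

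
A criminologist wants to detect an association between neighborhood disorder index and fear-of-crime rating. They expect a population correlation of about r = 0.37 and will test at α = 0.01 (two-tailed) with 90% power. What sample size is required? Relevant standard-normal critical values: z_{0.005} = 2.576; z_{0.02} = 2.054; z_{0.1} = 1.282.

n = 102

Fisher's z: C = ½·ln((1+r)/(1−r)) = ½·ln(2.1746) = 0.3884.
n = ((z_{α/2} + z_β)/C)² + 3.
(2.576 + 1.282) / 0.3884 = 3.858 / 0.3884 = 9.933.
n = 9.933² + 3 = 98.67 + 3 = 101.7.
Round up.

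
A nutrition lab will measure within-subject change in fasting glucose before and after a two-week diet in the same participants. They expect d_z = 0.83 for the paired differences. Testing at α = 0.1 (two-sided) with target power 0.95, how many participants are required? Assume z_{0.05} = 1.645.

n = 16 pairs

For a paired (one-sample on differences) test: n = ((z_{α/2} + z_β) / d)².
z_{α/2} + z_β = 1.645 + 1.645 = 3.290.
n = (3.290 / 0.83)² = 3.964² = 15.71.
Round up.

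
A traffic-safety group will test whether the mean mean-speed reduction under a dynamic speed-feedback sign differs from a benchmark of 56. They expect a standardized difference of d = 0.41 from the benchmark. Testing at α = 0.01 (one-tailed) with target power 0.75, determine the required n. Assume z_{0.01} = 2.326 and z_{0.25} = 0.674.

For a one-sample test: n = ((z_{α} + z_β) / d)².
z_{α} + z_β = 2.326 + 0.674 = 3.000.
n = (3.000 / 0.41)² = 7.317² = 53.54.
Round up.

n = 54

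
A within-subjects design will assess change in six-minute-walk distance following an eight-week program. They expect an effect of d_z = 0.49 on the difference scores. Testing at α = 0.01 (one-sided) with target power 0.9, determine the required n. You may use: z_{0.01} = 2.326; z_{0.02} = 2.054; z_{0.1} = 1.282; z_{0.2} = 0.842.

For a paired (one-sample on differences) test: n = ((z_{α} + z_β) / d)².
z_{α} + z_β = 2.326 + 1.282 = 3.608.
n = (3.608 / 0.49)² = 7.363² = 54.22.
Round up.

n = 55 pairs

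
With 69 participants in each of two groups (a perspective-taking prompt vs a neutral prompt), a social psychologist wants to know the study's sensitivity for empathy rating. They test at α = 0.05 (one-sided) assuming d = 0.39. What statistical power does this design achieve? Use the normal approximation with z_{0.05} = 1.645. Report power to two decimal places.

For two equal groups, power = Φ(d·√(n/2) − z_{α}).
d·√(n/2) = 0.39 × √(69/2) = 0.39 × 5.874 = 2.291.
z_β = 2.291 − 1.645 = 0.646.
Power = Φ(0.646) = 0.741.

power ≈ 0.74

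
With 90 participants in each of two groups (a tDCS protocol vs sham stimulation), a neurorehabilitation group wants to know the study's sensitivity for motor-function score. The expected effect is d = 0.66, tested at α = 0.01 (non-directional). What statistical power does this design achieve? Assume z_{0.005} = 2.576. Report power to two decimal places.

For two equal groups, power = Φ(d·√(n/2) − z_{α/2}).
d·√(n/2) = 0.66 × √(90/2) = 0.66 × 6.708 = 4.427.
z_β = 4.427 − 2.576 = 1.851.
Power = Φ(1.851) = 0.968.

power ≈ 0.97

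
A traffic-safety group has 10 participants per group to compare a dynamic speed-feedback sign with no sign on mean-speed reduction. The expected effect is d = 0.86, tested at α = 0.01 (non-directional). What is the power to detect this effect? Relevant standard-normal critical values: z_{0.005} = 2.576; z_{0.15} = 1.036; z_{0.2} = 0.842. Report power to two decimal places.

power ≈ 0.26

For two equal groups, power = Φ(d·√(n/2) − z_{α/2}).
d·√(n/2) = 0.86 × √(10/2) = 0.86 × 2.236 = 1.923.
z_β = 1.923 − 2.576 = -0.653.
Power = Φ(-0.653) = 0.257.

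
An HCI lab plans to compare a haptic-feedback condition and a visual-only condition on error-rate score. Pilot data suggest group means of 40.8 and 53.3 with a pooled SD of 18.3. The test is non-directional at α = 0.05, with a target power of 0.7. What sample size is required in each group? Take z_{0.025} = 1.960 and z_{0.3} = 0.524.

Cohen's d = |M₁ − M₂| / SD_pooled = |40.8 − 53.3| / 18.3 = 12.5 / 18.3 = 0.683.
For two independent groups with equal n: n = 2·((z_{α/2} + z_β) / d)².
z_{α/2} + z_β = 1.960 + 0.524 = 2.484.
n = 2 × (2.484 / 0.683)² = 2 × 3.637² = 2 × 13.23 = 26.5.
Round up to the next whole participant.

n = 27 per group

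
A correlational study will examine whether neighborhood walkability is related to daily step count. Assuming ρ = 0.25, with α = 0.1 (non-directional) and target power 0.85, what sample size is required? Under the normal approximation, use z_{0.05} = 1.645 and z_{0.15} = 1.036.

n = 114

Fisher's z: C = ½·ln((1+r)/(1−r)) = ½·ln(1.6667) = 0.2554.
n = ((z_{α/2} + z_β)/C)² + 3.
(1.645 + 1.036) / 0.2554 = 2.681 / 0.2554 = 10.497.
n = 10.497² + 3 = 110.19 + 3 = 113.2.
Round up.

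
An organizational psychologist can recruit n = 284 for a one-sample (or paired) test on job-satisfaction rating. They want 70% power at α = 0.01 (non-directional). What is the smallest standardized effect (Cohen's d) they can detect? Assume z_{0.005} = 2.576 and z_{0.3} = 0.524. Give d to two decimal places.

For a single sample (or paired design) of n = 284: d_min = (z_{α/2} + z_β)/√n.
z-sum = 2.576 + 0.524 = 3.100.
d_min = 3.100 / √284 = 3.100 / 16.852 = 0.184.

d_min ≈ 0.18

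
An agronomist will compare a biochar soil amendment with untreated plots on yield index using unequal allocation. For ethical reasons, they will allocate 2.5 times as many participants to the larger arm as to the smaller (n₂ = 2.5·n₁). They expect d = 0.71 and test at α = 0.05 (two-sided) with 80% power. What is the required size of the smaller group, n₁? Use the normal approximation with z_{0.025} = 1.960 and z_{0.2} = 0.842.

n₁ = 22

With allocation ratio k = n₂/n₁ = 2.5, Var(x̄₁−x̄₂) = σ²(1/n₁ + 1/(k·n₁)) = σ²·(k+1)/(k·n₁).
So n₁ = (1 + 1/k)·((z_{α/2} + z_β)/d)² = 1.400 × (2.802/0.71)².
n₁ = 1.400 × 15.57 = 21.8.
Round up: n₁ = 22, giving n₂ = 2.5 × 22 = 55.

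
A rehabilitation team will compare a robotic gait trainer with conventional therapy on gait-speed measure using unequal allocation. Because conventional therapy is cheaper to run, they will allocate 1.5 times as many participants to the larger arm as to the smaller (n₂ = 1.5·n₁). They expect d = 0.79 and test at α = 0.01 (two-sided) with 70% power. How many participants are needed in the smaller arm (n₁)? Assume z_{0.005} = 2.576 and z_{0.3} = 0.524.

With allocation ratio k = n₂/n₁ = 1.5, Var(x̄₁−x̄₂) = σ²(1/n₁ + 1/(k·n₁)) = σ²·(k+1)/(k·n₁).
So n₁ = (1 + 1/k)·((z_{α/2} + z_β)/d)² = 1.667 × (3.100/0.79)².
n₁ = 1.667 × 15.40 = 25.7.
Round up: n₁ = 26, giving n₂ = 1.5 × 26 = 39.

n₁ = 26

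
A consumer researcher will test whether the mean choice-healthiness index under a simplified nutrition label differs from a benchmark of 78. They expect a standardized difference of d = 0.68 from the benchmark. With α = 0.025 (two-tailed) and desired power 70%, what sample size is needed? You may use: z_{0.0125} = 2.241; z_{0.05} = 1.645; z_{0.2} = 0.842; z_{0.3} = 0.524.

For a one-sample test: n = ((z_{α/2} + z_β) / d)².
z_{α/2} + z_β = 2.241 + 0.524 = 2.765.
n = (2.765 / 0.68)² = 4.066² = 16.53.
Round up.

n = 17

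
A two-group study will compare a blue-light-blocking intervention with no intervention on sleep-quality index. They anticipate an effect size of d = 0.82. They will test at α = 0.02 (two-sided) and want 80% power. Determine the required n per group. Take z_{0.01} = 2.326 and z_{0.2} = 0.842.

n = 30 per group

For two independent groups with equal n: n = 2·((z_{α/2} + z_β) / d)².
z_{α/2} + z_β = 2.326 + 0.842 = 3.168.
n = 2 × (3.168 / 0.82)² = 2 × 3.863² = 2 × 14.93 = 29.9.
Round up to the next whole participant.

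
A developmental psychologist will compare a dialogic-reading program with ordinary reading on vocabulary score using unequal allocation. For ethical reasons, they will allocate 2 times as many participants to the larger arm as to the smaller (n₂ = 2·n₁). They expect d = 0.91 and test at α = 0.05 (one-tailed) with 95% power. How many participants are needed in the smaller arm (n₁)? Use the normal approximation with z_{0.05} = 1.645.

n₁ = 20

With allocation ratio k = n₂/n₁ = 2, Var(x̄₁−x̄₂) = σ²(1/n₁ + 1/(k·n₁)) = σ²·(k+1)/(k·n₁).
So n₁ = (1 + 1/k)·((z_{α} + z_β)/d)² = 1.500 × (3.290/0.91)².
n₁ = 1.500 × 13.07 = 19.6.
Round up: n₁ = 20, giving n₂ = 2 × 20 = 40.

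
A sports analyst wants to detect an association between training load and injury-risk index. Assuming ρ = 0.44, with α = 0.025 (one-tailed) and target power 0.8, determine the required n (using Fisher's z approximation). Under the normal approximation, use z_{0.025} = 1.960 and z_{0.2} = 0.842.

n = 39

Fisher's z: C = ½·ln((1+r)/(1−r)) = ½·ln(2.5714) = 0.4722.
n = ((z_{α} + z_β)/C)² + 3.
(1.960 + 0.842) / 0.4722 = 2.802 / 0.4722 = 5.934.
n = 5.934² + 3 = 35.21 + 3 = 38.2.
Round up.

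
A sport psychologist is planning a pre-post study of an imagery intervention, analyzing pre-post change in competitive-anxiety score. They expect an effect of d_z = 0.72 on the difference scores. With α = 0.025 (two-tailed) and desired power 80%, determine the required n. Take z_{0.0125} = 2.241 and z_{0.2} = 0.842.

For a paired (one-sample on differences) test: n = ((z_{α/2} + z_β) / d)².
z_{α/2} + z_β = 2.241 + 0.842 = 3.083.
n = (3.083 / 0.72)² = 4.282² = 18.34.
Round up.

n = 19 pairs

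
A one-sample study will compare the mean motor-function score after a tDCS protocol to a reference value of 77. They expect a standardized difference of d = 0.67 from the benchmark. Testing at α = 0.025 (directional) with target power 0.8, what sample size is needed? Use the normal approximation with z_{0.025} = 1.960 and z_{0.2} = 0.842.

n = 18

For a one-sample test: n = ((z_{α} + z_β) / d)².
z_{α} + z_β = 1.960 + 0.842 = 2.802.
n = (2.802 / 0.67)² = 4.182² = 17.49.
Round up.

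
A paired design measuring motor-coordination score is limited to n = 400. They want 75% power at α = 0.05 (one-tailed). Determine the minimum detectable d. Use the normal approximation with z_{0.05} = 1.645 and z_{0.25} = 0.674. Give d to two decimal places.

d_min ≈ 0.12

For a single sample (or paired design) of n = 400: d_min = (z_{α} + z_β)/√n.
z-sum = 1.645 + 0.674 = 2.319.
d_min = 2.319 / √400 = 2.319 / 20.000 = 0.116.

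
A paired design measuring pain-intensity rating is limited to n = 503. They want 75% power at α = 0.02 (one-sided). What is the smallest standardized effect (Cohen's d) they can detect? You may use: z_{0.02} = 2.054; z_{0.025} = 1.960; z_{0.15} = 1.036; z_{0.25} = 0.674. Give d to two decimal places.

For a single sample (or paired design) of n = 503: d_min = (z_{α} + z_β)/√n.
z-sum = 2.054 + 0.674 = 2.728.
d_min = 2.728 / √503 = 2.728 / 22.428 = 0.122.

d_min ≈ 0.12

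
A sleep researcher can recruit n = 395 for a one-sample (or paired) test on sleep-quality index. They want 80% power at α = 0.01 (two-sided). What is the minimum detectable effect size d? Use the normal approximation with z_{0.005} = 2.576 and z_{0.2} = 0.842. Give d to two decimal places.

For a single sample (or paired design) of n = 395: d_min = (z_{α/2} + z_β)/√n.
z-sum = 2.576 + 0.842 = 3.418.
d_min = 3.418 / √395 = 3.418 / 19.875 = 0.172.

d_min ≈ 0.17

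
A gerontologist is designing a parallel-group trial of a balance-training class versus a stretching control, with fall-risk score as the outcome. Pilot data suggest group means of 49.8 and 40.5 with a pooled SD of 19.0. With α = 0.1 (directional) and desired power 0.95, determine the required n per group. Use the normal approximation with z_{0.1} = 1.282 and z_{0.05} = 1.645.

Cohen's d = |M₁ − M₂| / SD_pooled = |49.8 − 40.5| / 19.0 = 9.3 / 19.0 = 0.489.
For two independent groups with equal n: n = 2·((z_{α} + z_β) / d)².
z_{α} + z_β = 1.282 + 1.645 = 2.927.
n = 2 × (2.927 / 0.489)² = 2 × 5.986² = 2 × 35.83 = 71.7.
Round up to the next whole participant.

n = 72 per group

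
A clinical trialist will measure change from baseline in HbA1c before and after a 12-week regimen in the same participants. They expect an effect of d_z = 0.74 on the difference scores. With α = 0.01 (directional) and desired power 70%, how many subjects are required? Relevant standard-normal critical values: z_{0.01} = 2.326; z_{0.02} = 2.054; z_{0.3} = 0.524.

For a paired (one-sample on differences) test: n = ((z_{α} + z_β) / d)².
z_{α} + z_β = 2.326 + 0.524 = 2.850.
n = (2.850 / 0.74)² = 3.851² = 14.83.
Round up.

n = 15 pairs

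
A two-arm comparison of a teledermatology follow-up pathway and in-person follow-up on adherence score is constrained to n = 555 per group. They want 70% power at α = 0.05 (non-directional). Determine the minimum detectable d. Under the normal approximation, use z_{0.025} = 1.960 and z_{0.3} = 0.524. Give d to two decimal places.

d_min ≈ 0.15

For two independent groups of n = 555 each: d_min = (z_{α/2} + z_β)·√(2/n).
z-sum = 1.960 + 0.524 = 2.484.
d_min = 2.484 × √(2/555) = 2.484 × 0.0600 = 0.149.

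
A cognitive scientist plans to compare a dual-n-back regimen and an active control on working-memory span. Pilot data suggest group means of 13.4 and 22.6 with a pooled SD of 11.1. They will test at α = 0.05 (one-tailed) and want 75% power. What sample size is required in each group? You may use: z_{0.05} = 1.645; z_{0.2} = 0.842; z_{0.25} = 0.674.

n = 16 per group

Cohen's d = |M₁ − M₂| / SD_pooled = |13.4 − 22.6| / 11.1 = 9.2 / 11.1 = 0.829.
For two independent groups with equal n: n = 2·((z_{α} + z_β) / d)².
z_{α} + z_β = 1.645 + 0.674 = 2.319.
n = 2 × (2.319 / 0.829)² = 2 × 2.797² = 2 × 7.83 = 15.7.
Round up to the next whole participant.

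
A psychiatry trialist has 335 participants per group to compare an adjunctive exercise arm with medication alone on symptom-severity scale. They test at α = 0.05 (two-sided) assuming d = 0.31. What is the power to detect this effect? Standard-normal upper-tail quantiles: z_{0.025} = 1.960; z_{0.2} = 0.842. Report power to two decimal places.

For two equal groups, power = Φ(d·√(n/2) − z_{α/2}).
d·√(n/2) = 0.31 × √(335/2) = 0.31 × 12.942 = 4.012.
z_β = 4.012 − 1.960 = 2.052.
Power = Φ(2.052) = 0.980.

power ≈ 0.98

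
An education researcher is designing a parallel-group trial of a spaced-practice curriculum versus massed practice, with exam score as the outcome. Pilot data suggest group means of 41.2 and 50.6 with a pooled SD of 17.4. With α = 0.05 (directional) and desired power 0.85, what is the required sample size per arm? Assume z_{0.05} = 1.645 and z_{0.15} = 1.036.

n = 50 per group

Cohen's d = |M₁ − M₂| / SD_pooled = |41.2 − 50.6| / 17.4 = 9.4 / 17.4 = 0.540.
For two independent groups with equal n: n = 2·((z_{α} + z_β) / d)².
z_{α} + z_β = 1.645 + 1.036 = 2.681.
n = 2 × (2.681 / 0.540)² = 2 × 4.965² = 2 × 24.65 = 49.3.
Round up to the next whole participant.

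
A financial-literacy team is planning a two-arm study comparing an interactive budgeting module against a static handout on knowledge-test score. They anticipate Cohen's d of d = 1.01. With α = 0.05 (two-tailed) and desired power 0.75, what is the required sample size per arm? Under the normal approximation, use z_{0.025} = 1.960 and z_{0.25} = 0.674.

For two independent groups with equal n: n = 2·((z_{α/2} + z_β) / d)².
z_{α/2} + z_β = 1.960 + 0.674 = 2.634.
n = 2 × (2.634 / 1.01)² = 2 × 2.608² = 2 × 6.80 = 13.6.
Round up to the next whole participant.

n = 14 per group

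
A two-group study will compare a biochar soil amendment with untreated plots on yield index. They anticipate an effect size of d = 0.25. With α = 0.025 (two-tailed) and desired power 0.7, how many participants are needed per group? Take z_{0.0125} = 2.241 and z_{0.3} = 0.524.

For two independent groups with equal n: n = 2·((z_{α/2} + z_β) / d)².
z_{α/2} + z_β = 2.241 + 0.524 = 2.765.
n = 2 × (2.765 / 0.25)² = 2 × 11.060² = 2 × 122.32 = 244.6.
Round up to the next whole participant.

n = 245 per group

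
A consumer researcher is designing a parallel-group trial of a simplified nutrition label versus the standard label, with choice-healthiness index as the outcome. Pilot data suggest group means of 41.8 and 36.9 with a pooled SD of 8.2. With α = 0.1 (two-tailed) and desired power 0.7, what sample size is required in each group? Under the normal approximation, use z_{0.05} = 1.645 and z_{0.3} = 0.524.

n = 27 per group

Cohen's d = |M₁ − M₂| / SD_pooled = |41.8 − 36.9| / 8.2 = 4.9 / 8.2 = 0.598.
For two independent groups with equal n: n = 2·((z_{α/2} + z_β) / d)².
z_{α/2} + z_β = 1.645 + 0.524 = 2.169.
n = 2 × (2.169 / 0.598)² = 2 × 3.627² = 2 × 13.16 = 26.3.
Round up to the next whole participant.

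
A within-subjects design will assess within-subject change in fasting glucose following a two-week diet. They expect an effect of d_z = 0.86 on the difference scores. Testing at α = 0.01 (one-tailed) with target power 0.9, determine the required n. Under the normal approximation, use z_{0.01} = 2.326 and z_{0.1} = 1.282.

For a paired (one-sample on differences) test: n = ((z_{α} + z_β) / d)².
z_{α} + z_β = 2.326 + 1.282 = 3.608.
n = (3.608 / 0.86)² = 4.195² = 17.60.
Round up.

n = 18 pairs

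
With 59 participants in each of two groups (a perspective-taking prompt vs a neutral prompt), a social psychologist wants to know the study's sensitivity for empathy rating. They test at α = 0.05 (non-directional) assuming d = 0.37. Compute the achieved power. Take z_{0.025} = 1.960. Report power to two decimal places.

power ≈ 0.52

For two equal groups, power = Φ(d·√(n/2) − z_{α/2}).
d·√(n/2) = 0.37 × √(59/2) = 0.37 × 5.431 = 2.010.
z_β = 2.010 − 1.960 = 0.050.
Power = Φ(0.050) = 0.520.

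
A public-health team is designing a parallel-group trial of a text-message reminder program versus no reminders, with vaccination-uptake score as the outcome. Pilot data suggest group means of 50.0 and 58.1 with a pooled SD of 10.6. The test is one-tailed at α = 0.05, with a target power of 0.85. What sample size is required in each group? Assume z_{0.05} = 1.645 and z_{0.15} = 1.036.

Cohen's d = |M₁ − M₂| / SD_pooled = |50.0 − 58.1| / 10.6 = 8.1 / 10.6 = 0.764.
For two independent groups with equal n: n = 2·((z_{α} + z_β) / d)².
z_{α} + z_β = 1.645 + 1.036 = 2.681.
n = 2 × (2.681 / 0.764)² = 2 × 3.509² = 2 × 12.31 = 24.6.
Round up to the next whole participant.

n = 25 per group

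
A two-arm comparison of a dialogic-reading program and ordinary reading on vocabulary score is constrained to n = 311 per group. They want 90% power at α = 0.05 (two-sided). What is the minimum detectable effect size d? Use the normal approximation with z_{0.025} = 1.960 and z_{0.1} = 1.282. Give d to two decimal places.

d_min ≈ 0.26

For two independent groups of n = 311 each: d_min = (z_{α/2} + z_β)·√(2/n).
z-sum = 1.960 + 1.282 = 3.242.
d_min = 3.242 × √(2/311) = 3.242 × 0.0802 = 0.260.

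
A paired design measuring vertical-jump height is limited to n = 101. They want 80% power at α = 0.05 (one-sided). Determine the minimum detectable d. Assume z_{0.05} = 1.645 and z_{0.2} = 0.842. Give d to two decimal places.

For a single sample (or paired design) of n = 101: d_min = (z_{α} + z_β)/√n.
z-sum = 1.645 + 0.842 = 2.487.
d_min = 2.487 / √101 = 2.487 / 10.050 = 0.247.

d_min ≈ 0.25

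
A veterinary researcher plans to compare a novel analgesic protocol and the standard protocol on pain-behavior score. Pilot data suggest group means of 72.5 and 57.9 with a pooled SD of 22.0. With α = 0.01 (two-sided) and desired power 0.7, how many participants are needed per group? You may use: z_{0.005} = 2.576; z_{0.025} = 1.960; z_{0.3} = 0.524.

n = 44 per group

Cohen's d = |M₁ − M₂| / SD_pooled = |72.5 − 57.9| / 22.0 = 14.6 / 22.0 = 0.664.
For two independent groups with equal n: n = 2·((z_{α/2} + z_β) / d)².
z_{α/2} + z_β = 2.576 + 0.524 = 3.100.
n = 2 × (3.100 / 0.664)² = 2 × 4.669² = 2 × 21.80 = 43.6.
Round up to the next whole participant.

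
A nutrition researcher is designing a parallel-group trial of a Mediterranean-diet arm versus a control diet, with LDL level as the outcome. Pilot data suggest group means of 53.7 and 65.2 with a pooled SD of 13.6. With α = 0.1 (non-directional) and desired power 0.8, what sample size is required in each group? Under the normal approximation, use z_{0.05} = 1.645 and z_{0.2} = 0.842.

n = 18 per group

Cohen's d = |M₁ − M₂| / SD_pooled = |53.7 − 65.2| / 13.6 = 11.5 / 13.6 = 0.846.
For two independent groups with equal n: n = 2·((z_{α/2} + z_β) / d)².
z_{α/2} + z_β = 1.645 + 0.842 = 2.487.
n = 2 × (2.487 / 0.846)² = 2 × 2.940² = 2 × 8.64 = 17.3.
Round up to the next whole participant.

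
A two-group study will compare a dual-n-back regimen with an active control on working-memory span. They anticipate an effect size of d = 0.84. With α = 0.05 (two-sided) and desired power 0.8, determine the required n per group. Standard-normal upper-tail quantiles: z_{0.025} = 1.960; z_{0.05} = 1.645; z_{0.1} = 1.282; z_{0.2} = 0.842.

n = 23 per group

For two independent groups with equal n: n = 2·((z_{α/2} + z_β) / d)².
z_{α/2} + z_β = 1.960 + 0.842 = 2.802.
n = 2 × (2.802 / 0.84)² = 2 × 3.336² = 2 × 11.13 = 22.3.
Round up to the next whole participant.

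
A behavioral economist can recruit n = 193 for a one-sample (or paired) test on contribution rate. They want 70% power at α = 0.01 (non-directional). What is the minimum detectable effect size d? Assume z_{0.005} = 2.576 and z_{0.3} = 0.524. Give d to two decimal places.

d_min ≈ 0.22

For a single sample (or paired design) of n = 193: d_min = (z_{α/2} + z_β)/√n.
z-sum = 2.576 + 0.524 = 3.100.
d_min = 3.100 / √193 = 3.100 / 13.892 = 0.223.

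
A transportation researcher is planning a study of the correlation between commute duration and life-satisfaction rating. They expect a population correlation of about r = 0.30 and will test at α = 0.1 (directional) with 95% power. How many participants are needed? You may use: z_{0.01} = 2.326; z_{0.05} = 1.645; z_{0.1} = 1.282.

n = 93

Fisher's z: C = ½·ln((1+r)/(1−r)) = ½·ln(1.8571) = 0.3095.
n = ((z_{α} + z_β)/C)² + 3.
(1.282 + 1.645) / 0.3095 = 2.927 / 0.3095 = 9.457.
n = 9.457² + 3 = 89.44 + 3 = 92.4.
Round up.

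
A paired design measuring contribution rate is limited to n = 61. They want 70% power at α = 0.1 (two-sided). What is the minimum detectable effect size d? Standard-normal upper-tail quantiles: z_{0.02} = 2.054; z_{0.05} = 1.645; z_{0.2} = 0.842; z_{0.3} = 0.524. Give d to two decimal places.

For a single sample (or paired design) of n = 61: d_min = (z_{α/2} + z_β)/√n.
z-sum = 1.645 + 0.524 = 2.169.
d_min = 2.169 / √61 = 2.169 / 7.810 = 0.278.

d_min ≈ 0.28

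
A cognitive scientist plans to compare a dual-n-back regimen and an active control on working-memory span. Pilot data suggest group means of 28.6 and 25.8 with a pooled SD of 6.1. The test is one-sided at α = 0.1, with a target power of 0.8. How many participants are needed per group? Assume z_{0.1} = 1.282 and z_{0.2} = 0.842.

n = 43 per group

Cohen's d = |M₁ − M₂| / SD_pooled = |28.6 − 25.8| / 6.1 = 2.8 / 6.1 = 0.459.
For two independent groups with equal n: n = 2·((z_{α} + z_β) / d)².
z_{α} + z_β = 1.282 + 0.842 = 2.124.
n = 2 × (2.124 / 0.459)² = 2 × 4.627² = 2 × 21.41 = 42.8.
Round up to the next whole participant.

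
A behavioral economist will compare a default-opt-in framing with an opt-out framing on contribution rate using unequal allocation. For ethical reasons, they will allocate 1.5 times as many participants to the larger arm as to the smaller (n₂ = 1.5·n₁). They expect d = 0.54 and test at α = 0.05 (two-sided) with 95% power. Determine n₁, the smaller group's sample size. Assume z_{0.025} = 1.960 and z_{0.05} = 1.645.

With allocation ratio k = n₂/n₁ = 1.5, Var(x̄₁−x̄₂) = σ²(1/n₁ + 1/(k·n₁)) = σ²·(k+1)/(k·n₁).
So n₁ = (1 + 1/k)·((z_{α/2} + z_β)/d)² = 1.667 × (3.605/0.54)².
n₁ = 1.667 × 44.57 = 74.3.
Round up: n₁ = 75, giving n₂ = ⌈1.5 × 75⌉ = ⌈112.5⌉ = 113.

n₁ = 75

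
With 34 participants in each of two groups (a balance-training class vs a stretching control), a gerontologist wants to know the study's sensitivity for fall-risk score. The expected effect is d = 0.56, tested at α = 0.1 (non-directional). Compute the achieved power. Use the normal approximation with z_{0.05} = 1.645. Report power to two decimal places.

For two equal groups, power = Φ(d·√(n/2) − z_{α/2}).
d·√(n/2) = 0.56 × √(34/2) = 0.56 × 4.123 = 2.309.
z_β = 2.309 − 1.645 = 0.664.
Power = Φ(0.664) = 0.747.

power ≈ 0.75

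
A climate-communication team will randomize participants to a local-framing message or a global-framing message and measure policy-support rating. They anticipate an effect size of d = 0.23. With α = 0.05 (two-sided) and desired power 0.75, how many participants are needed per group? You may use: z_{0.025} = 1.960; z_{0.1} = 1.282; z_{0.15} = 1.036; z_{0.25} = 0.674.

n = 263 per group

For two independent groups with equal n: n = 2·((z_{α/2} + z_β) / d)².
z_{α/2} + z_β = 1.960 + 0.674 = 2.634.
n = 2 × (2.634 / 0.23)² = 2 × 11.452² = 2 × 131.15 = 262.3.
Round up to the next whole participant.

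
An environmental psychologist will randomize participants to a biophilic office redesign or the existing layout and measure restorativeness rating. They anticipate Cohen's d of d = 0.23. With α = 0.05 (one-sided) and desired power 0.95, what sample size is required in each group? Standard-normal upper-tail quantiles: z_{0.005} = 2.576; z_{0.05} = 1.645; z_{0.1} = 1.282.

For two independent groups with equal n: n = 2·((z_{α} + z_β) / d)².
z_{α} + z_β = 1.645 + 1.645 = 3.290.
n = 2 × (3.290 / 0.23)² = 2 × 14.304² = 2 × 204.61 = 409.2.
Round up to the next whole participant.

n = 410 per group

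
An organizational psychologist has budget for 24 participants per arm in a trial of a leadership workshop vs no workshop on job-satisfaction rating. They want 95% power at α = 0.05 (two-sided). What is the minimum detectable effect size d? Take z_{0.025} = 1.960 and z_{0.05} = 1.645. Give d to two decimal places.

For two independent groups of n = 24 each: d_min = (z_{α/2} + z_β)·√(2/n).
z-sum = 1.960 + 1.645 = 3.605.
d_min = 3.605 × √(2/24) = 3.605 × 0.2887 = 1.041.

d_min ≈ 1.04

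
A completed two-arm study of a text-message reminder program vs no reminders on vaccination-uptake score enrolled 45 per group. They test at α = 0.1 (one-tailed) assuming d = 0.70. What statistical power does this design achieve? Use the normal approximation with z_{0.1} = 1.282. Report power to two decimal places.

For two equal groups, power = Φ(d·√(n/2) − z_{α}).
d·√(n/2) = 0.70 × √(45/2) = 0.70 × 4.743 = 3.320.
z_β = 3.320 − 1.282 = 2.038.
Power = Φ(2.038) = 0.979.

power ≈ 0.98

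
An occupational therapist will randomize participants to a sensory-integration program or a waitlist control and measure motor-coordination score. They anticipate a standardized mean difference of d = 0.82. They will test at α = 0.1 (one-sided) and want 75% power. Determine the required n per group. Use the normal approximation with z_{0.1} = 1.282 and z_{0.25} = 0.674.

n = 12 per group

For two independent groups with equal n: n = 2·((z_{α} + z_β) / d)².
z_{α} + z_β = 1.282 + 0.674 = 1.956.
n = 2 × (1.956 / 0.82)² = 2 × 2.385² = 2 × 5.69 = 11.4.
Round up to the next whole participant.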